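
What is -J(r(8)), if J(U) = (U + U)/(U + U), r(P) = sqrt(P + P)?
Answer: -1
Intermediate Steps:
r(P) = sqrt(2)*sqrt(P) (r(P) = sqrt(2*P) = sqrt(2)*sqrt(P))
J(U) = 1 (J(U) = (2*U)/((2*U)) = (2*U)*(1/(2*U)) = 1)
-J(r(8)) = -1*1 = -1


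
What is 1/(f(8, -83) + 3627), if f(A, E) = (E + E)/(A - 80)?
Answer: 36/130655 ≈ 0.00027553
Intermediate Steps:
f(A, E) = 2*E/(-80 + A) (f(A, E) = (2*E)/(-80 + A) = 2*E/(-80 + A))
1/(f(8, -83) + 3627) = 1/(2*(-83)/(-80 + 8) + 3627) = 1/(2*(-83)/(-72) + 3627) = 1/(2*(-83)*(-1/72) + 3627) = 1/(83/36 + 3627) = 1/(130655/36) = 36/130655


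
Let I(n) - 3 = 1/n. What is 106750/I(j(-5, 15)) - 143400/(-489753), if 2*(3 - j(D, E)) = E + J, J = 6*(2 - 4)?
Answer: 4752878050/163251 ≈ 29114.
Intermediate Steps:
J = -12 (J = 6*(-2) = -12)
j(D, E) = 9 - E/2 (j(D, E) = 3 - (E - 12)/2 = 3 - (-12 + E)/2 = 3 + (6 - E/2) = 9 - E/2)
I(n) = 3 + 1/n
106750/I(j(-5, 15)) - 143400/(-489753) = 106750/(3 + 1/(9 - ½*15)) - 143400/(-489753) = 106750/(3 + 1/(9 - 15/2)) - 143400*(-1/489753) = 106750/(3 + 1/(3/2)) + 47800/163251 = 106750/(3 + ⅔) + 47800/163251 = 106750/(11/3) + 47800/163251 = 106750*(3/11) + 47800/163251 = 320250/11 + 47800/163251 = 4752878050/163251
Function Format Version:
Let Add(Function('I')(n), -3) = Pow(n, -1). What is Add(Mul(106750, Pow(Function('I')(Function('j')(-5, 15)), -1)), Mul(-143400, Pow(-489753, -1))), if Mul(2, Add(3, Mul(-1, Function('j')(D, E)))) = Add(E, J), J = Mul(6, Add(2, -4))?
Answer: Rational(4752878050, 163251) ≈ 29114.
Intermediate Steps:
J = -12 (J = Mul(6, -2) = -12)
Function('j')(D, E) = Add(9, Mul(Rational(-1, 2), E)) (Function('j')(D, E) = Add(3, Mul(Rational(-1, 2), Add(E, -12))) = Add(3, Mul(Rational(-1, 2), Add(-12, E))) = Add(3, Add(6, Mul(Rational(-1, 2), E))) = Add(9, Mul(Rational(-1, 2), E)))
Function('I')(n) = Add(3, Pow(n, -1))
Add(Mul(106750, Pow(Function('I')(Function('j')(-5, 15)), -1)), Mul(-143400, Pow(-489753, -1))) = Add(Mul(106750, Pow(Add(3, Pow(Add(9, Mul(Rational(-1, 2), 15)), -1)), -1)), Mul(-143400, Pow(-489753, -1))) = Add(Mul(106750, Pow(Add(3, Pow(Add(9, Rational(-15, 2)), -1)), -1)), Mul(-143400, Rational(-1, 489753))) = Add(Mul(106750, Pow(Add(3, Pow(Rational(3, 2), -1)), -1)), Rational(47800, 163251)) = Add(Mul(106750, Pow(Add(3, Rational(2, 3)), -1)), Rational(47800, 163251)) = Add(Mul(106750, Pow(Rational(11, 3), -1)), Rational(47800, 163251)) = Add(Mul(106750, Rational(3, 11)), Rational(47800, 163251)) = Add(Rational(320250, 11), Rational(47800, 163251)) = Rational(4752878050, 163251)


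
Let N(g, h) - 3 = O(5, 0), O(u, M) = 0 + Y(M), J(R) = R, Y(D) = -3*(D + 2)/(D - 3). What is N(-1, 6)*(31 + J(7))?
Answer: 190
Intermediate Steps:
Y(D) = -3*(2 + D)/(-3 + D)
O(u, M) = 3*(-2 - M)/(-3 + M) (O(u, M) = 0 + 3*(-2 - M)/(-3 + M) = 3*(-2 - M)/(-3 + M))
N(g, h) = 5 (N(g, h) = 3 + 3*(-2 - 1*0)/(-3 + 0) = 3 + 3*(-2 + 0)/(-3) = 3 + 3*(-⅓)*(-2) = 3 + 2 = 5)
N(-1, 6)*(31 + J(7)) = 5*(31 + 7) = 5*38 = 190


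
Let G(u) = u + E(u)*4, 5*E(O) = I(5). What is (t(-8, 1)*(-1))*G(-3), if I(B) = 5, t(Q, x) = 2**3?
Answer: -8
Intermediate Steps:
t(Q, x) = 8
E(O) = 1 (E(O) = (1/5)*5 = 1)
G(u) = 4 + u (G(u) = u + 1*4 = u + 4 = 4 + u)
(t(-8, 1)*(-1))*G(-3) = (8*(-1))*(4 - 3) = -8*1 = -8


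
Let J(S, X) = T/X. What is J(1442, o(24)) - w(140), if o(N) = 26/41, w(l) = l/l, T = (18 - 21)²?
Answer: 343/26 ≈ 13.192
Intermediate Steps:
T = 9 (T = (-3)² = 9)
w(l) = 1
o(N) = 26/41 (o(N) = 26*(1/41) = 26/41)
J(S, X) = 9/X
J(1442, o(24)) - w(140) = 9/(26/41) - 1*1 = 9*(41/26) - 1 = 369/26 - 1 = 343/26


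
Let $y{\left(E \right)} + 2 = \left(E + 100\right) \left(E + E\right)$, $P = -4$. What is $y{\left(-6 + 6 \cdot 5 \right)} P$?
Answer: $-23800$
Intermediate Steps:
$y{\left(E \right)} = -2 + 2 E \left(100 + E\right)$ ($y{\left(E \right)} = -2 + \left(E + 100\right) \left(E + E\right) = -2 + \left(100 + E\right) 2 E = -2 + 2 E \left(100 + E\right)$)
$y{\left(-6 + 6 \cdot 5 \right)} P = \left(-2 + 2 \left(-6 + 6 \cdot 5\right)^{2} + 200 \left(-6 + 6 \cdot 5\right)\right) \left(-4\right) = \left(-2 + 2 \left(-6 + 30\right)^{2} + 200 \left(-6 + 30\right)\right) \left(-4\right) = \left(-2 + 2 \cdot 24^{2} + 200 \cdot 24\right) \left(-4\right) = \left(-2 + 2 \cdot 576 + 4800\right) \left(-4\right) = \left(-2 + 1152 + 4800\right) \left(-4\right) = 5950 \left(-4\right) = -23800$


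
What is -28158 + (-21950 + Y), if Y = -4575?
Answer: -54683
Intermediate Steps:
-28158 + (-21950 + Y) = -28158 + (-21950 - 4575) = -28158 - 26525 = -54683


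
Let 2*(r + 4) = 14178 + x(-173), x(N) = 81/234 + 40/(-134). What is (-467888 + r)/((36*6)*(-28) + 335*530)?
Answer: -1605437569/597512968 ≈ -2.6869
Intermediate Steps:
x(N) = 83/1742 (x(N) = 81*(1/234) + 40*(-1/134) = 9/26 - 20/67 = 83/1742)
r = 24684223/3484 (r = -4 + (14178 + 83/1742)/2 = -4 + (1/2)*(24698159/1742) = -4 + 24698159/3484 = 24684223/3484 ≈ 7085.0)
(-467888 + r)/((36*6)*(-28) + 335*530) = (-467888 + 24684223/3484)/((36*6)*(-28) + 335*530) = -1605437569/(3484*(216*(-28) + 177550)) = -1605437569/(3484*(-6048 + 177550)) = -1605437569/3484/171502 = -1605437569/3484*1/171502 = -1605437569/597512968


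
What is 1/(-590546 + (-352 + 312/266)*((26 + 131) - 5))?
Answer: -7/4507102 ≈ -1.5531e-6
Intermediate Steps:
1/(-590546 + (-352 + 312/266)*((26 + 131) - 5)) = 1/(-590546 + (-352 + 312*(1/266))*(157 - 5)) = 1/(-590546 + (-352 + 156/133)*152) = 1/(-590546 - 46660/133*152) = 1/(-590546 - 373280/7) = 1/(-4507102/7) = -7/4507102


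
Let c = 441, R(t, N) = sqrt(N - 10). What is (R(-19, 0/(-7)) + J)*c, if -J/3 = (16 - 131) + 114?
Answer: 1323 + 441*I*sqrt(10) ≈ 1323.0 + 1394.6*I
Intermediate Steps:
R(t, N) = sqrt(-10 + N)
J = 3 (J = -3*((16 - 131) + 114) = -3*(-115 + 114) = -3*(-1) = 3)
(R(-19, 0/(-7)) + J)*c = (sqrt(-10 + 0/(-7)) + 3)*441 = (sqrt(-10 + 0*(-1/7)) + 3)*441 = (sqrt(-10 + 0) + 3)*441 = (sqrt(-10) + 3)*441 = (I*sqrt(10) + 3)*441 = (3 + I*sqrt(10))*441 = 1323 + 441*I*sqrt(10)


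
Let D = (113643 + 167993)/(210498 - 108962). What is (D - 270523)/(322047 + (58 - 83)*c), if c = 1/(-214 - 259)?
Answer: -3248036805079/3866700450304 ≈ -0.84000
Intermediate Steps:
D = 70409/25384 (D = 281636/101536 = 281636*(1/101536) = 70409/25384 ≈ 2.7738)
c = -1/473 (c = 1/(-473) = -1/473 ≈ -0.0021142)
(D - 270523)/(322047 + (58 - 83)*c) = (70409/25384 - 270523)/(322047 + (58 - 83)*(-1/473)) = -6866885423/(25384*(322047 - 25*(-1/473))) = -6866885423/(25384*(322047 + 25/473)) = -6866885423/(25384*152328256/473) = -6866885423/25384*473/152328256 = -3248036805079/3866700450304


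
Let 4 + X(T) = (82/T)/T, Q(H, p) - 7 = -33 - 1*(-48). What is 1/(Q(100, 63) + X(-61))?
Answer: 3721/67060 ≈ 0.055488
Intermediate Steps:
Q(H, p) = 22 (Q(H, p) = 7 + (-33 - 1*(-48)) = 7 + (-33 + 48) = 7 + 15 = 22)
X(T) = -4 + 82/T² (X(T) = -4 + (82/T)/T = -4 + 82/T²)
1/(Q(100, 63) + X(-61)) = 1/(22 + (-4 + 82/(-61)²)) = 1/(22 + (-4 + 82*(1/3721))) = 1/(22 + (-4 + 82/3721)) = 1/(22 - 14802/3721) = 1/(67060/3721) = 3721/67060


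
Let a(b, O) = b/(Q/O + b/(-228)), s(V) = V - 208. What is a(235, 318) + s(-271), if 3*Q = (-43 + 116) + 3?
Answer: -25033703/34477 ≈ -726.10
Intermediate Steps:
Q = 76/3 (Q = ((-43 + 116) + 3)/3 = (73 + 3)/3 = (⅓)*76 = 76/3 ≈ 25.333)
s(V) = -208 + V
a(b, O) = b/(-b/228 + 76/(3*O)) (a(b, O) = b/(76/(3*O) + b/(-228)) = b/(76/(3*O) + b*(-1/228)) = b/(76/(3*O) - b/228) = b/(-b/228 + 76/(3*O)))
a(235, 318) + s(-271) = -228*318*235/(-5776 + 318*235) + (-208 - 271) = -228*318*235/(-5776 + 74730) - 479 = -228*318*235/68954 - 479 = -228*318*235*1/68954 - 479 = -8519220/34477 - 479 = -25033703/34477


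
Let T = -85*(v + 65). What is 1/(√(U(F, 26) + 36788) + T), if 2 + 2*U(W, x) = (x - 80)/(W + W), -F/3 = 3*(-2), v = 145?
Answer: -14280/254868571 - 2*√147145/1274342855 ≈ -5.6631e-5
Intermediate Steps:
F = 18 (F = -9*(-2) = -3*(-6) = 18)
U(W, x) = -1 + (-80 + x)/(4*W) (U(W, x) = -1 + ((x - 80)/(W + W))/2 = -1 + ((-80 + x)/((2*W)))/2 = -1 + ((-80 + x)*(1/(2*W)))/2 = -1 + ((-80 + x)/(2*W))/2 = -1 + (-80 + x)/(4*W))
T = -17850 (T = -85*(145 + 65) = -85*210 = -17850)
1/(√(U(F, 26) + 36788) + T) = 1/(√((-20 - 1*18 + (¼)*26)/18 + 36788) - 17850) = 1/(√((-20 - 18 + 13/2)/18 + 36788) - 17850) = 1/(√((1/18)*(-63/2) + 36788) - 17850) = 1/(√(-7/4 + 36788) - 17850) = 1/(√(147145/4) - 17850) = 1/(√147145/2 - 17850) = 1/(-17850 + √147145/2)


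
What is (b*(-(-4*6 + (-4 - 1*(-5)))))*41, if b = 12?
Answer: 11316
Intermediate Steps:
(b*(-(-4*6 + (-4 - 1*(-5)))))*41 = (12*(-(-4*6 + (-4 - 1*(-5)))))*41 = (12*(-(-24 + (-4 + 5))))*41 = (12*(-(-24 + 1)))*41 = (12*(-1*(-23)))*41 = (12*23)*41 = 276*41 = 11316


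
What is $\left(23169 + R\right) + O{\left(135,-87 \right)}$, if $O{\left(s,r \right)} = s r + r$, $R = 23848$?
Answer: $35185$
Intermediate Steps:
$O{\left(s,r \right)} = r + r s$ ($O{\left(s,r \right)} = r s + r = r + r s$)
$\left(23169 + R\right) + O{\left(135,-87 \right)} = \left(23169 + 23848\right) - 87 \left(1 + 135\right) = 47017 - 11832 = 35185$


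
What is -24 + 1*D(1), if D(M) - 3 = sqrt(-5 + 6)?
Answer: -20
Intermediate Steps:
D(M) = 4 (D(M) = 3 + sqrt(-5 + 6) = 3 + sqrt(1) = 3 + 1 = 4)
-24 + 1*D(1) = -24 + 1*4 = -24 + 4 = -20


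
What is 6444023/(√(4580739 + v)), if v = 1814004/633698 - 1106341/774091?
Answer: 6444023*√275565218860971689779974907166/1123518019465158074 ≈ 3010.9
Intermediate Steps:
v = 351559045673/245269959259 (v = 1814004*(1/633698) - 1106341*1/774091 = 907002/316849 - 1106341/774091 = 351559045673/245269959259 ≈ 1.4334)
6444023/(√(4580739 + v)) = 6444023/(√(4580739 + 351559045673/245269959259)) = 6444023/(√(1123518019465158074/245269959259)) = 6444023/((√275565218860971689779974907166/245269959259)) = 6444023*(√275565218860971689779974907166/1123518019465158074) = 6444023*√275565218860971689779974907166/1123518019465158074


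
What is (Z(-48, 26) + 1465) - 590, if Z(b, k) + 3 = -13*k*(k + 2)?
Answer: -8592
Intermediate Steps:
Z(b, k) = -3 - 13*k*(2 + k) (Z(b, k) = -3 - 13*k*(k + 2) = -3 - 13*k*(2 + k))
(Z(-48, 26) + 1465) - 590 = ((-3 - 26*26 - 13*26**2) + 1465) - 590 = ((-3 - 676 - 13*676) + 1465) - 590 = ((-3 - 676 - 8788) + 1465) - 590 = (-9467 + 1465) - 590 = -8002 - 590 = -8592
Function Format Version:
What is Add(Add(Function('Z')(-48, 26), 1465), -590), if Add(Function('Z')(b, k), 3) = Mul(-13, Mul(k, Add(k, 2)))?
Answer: -8592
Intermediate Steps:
Function('Z')(b, k) = Add(-3, Mul(-13, k, Add(2, k))) (Function('Z')(b, k) = Add(-3, Mul(-13, Mul(k, Add(k, 2)))) = Add(-3, Mul(-13, Mul(k, Add(2, k)))) = Add(-3, Mul(-13, k, Add(2, k))))
Add(Add(Function('Z')(-48, 26), 1465), -590) = Add(Add(Add(-3, Mul(-26, 26), Mul(-13, Pow(26, 2))), 1465), -590) = Add(Add(Add(-3, -676, Mul(-13, 676)), 1465), -590) = Add(Add(Add(-3, -676, -8788), 1465), -590) = Add(Add(-9467, 1465), -590) = Add(-8002, -590) = -8592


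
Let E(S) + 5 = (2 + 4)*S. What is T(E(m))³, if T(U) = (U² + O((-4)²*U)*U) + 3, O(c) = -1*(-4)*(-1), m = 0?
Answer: 110592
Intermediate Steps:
O(c) = -4 (O(c) = 4*(-1) = -4)
E(S) = -5 + 6*S (E(S) = -5 + (2 + 4)*S = -5 + 6*S)
T(U) = 3 + U² - 4*U (T(U) = (U² - 4*U) + 3 = 3 + U² - 4*U)
T(E(m))³ = (3 + (-5 + 6*0)² - 4*(-5 + 6*0))³ = (3 + (-5 + 0)² - 4*(-5 + 0))³ = (3 + (-5)² - 4*(-5))³ = (3 + 25 + 20)³ = 48³ = 110592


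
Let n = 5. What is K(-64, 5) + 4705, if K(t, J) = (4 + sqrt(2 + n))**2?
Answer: 4728 + 8*sqrt(7) ≈ 4749.2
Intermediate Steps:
K(t, J) = (4 + sqrt(7))**2 (K(t, J) = (4 + sqrt(2 + 5))**2 = (4 + sqrt(7))**2)
K(-64, 5) + 4705 = (4 + sqrt(7))**2 + 4705 = 4705 + (4 + sqrt(7))**2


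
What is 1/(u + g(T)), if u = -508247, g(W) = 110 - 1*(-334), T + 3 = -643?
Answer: -1/507803 ≈ -1.9693e-6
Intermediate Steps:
T = -646 (T = -3 - 643 = -646)
g(W) = 444 (g(W) = 110 + 334 = 444)
1/(u + g(T)) = 1/(-508247 + 444) = 1/(-507803) = -1/507803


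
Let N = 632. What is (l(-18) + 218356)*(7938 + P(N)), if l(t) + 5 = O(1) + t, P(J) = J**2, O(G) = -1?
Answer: 88940160184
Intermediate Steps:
l(t) = -6 + t (l(t) = -5 + (-1 + t) = -6 + t)
(l(-18) + 218356)*(7938 + P(N)) = ((-6 - 18) + 218356)*(7938 + 632**2) = (-24 + 218356)*(7938 + 399424) = 218332*407362 = 88940160184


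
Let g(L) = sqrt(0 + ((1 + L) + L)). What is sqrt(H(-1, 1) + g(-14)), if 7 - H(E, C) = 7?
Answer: 3**(3/4)*sqrt(I) ≈ 1.6119 + 1.6119*I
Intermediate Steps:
g(L) = sqrt(1 + 2*L) (g(L) = sqrt(0 + (1 + 2*L)) = sqrt(1 + 2*L))
H(E, C) = 0 (H(E, C) = 7 - 1*7 = 7 - 7 = 0)
sqrt(H(-1, 1) + g(-14)) = sqrt(0 + sqrt(1 + 2*(-14))) = sqrt(0 + sqrt(1 - 28)) = sqrt(0 + sqrt(-27)) = sqrt(0 + 3*I*sqrt(3)) = sqrt(3*I*sqrt(3)) = 3**(3/4)*sqrt(I)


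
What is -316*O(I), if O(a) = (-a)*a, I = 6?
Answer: 11376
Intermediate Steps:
O(a) = -a²
-316*O(I) = -(-316)*6² = -(-316)*36 = -316*(-36) = 11376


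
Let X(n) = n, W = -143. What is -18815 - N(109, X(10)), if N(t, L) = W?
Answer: -18672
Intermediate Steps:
N(t, L) = -143
-18815 - N(109, X(10)) = -18815 - 1*(-143) = -18815 + 143 = -18672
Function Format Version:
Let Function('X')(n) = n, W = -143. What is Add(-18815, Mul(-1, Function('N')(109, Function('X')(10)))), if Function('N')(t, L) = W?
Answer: -18672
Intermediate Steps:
Function('N')(t, L) = -143
Add(-18815, Mul(-1, Function('N')(109, Function('X')(10)))) = Add(-18815, Mul(-1, -143)) = Add(-18815, 143) = -18672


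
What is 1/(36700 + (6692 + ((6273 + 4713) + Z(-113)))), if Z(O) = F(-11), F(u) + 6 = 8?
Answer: 1/54380 ≈ 1.8389e-5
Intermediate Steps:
F(u) = 2 (F(u) = -6 + 8 = 2)
Z(O) = 2
1/(36700 + (6692 + ((6273 + 4713) + Z(-113)))) = 1/(36700 + (6692 + ((6273 + 4713) + 2))) = 1/(36700 + (6692 + (10986 + 2))) = 1/(36700 + (6692 + 10988)) = 1/(36700 + 17680) = 1/54380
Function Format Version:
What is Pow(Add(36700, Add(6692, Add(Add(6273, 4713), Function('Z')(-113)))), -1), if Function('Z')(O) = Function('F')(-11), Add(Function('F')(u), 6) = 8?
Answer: Rational(1, 54380) ≈ 1.8389e-5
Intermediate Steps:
Function('F')(u) = 2 (Function('F')(u) = Add(-6, 8) = 2)
Function('Z')(O) = 2
Pow(Add(36700, Add(6692, Add(Add(6273, 4713), Function('Z')(-113)))), -1) = Pow(Add(36700, Add(6692, Add(Add(6273, 4713), 2))), -1) = Pow(Add(36700, Add(6692, Add(10986, 2))), -1) = Pow(Add(36700, Add(6692, 10988)), -1) = Pow(Add(36700, 17680), -1) = Pow(54380, -1) = Rational(1, 54380)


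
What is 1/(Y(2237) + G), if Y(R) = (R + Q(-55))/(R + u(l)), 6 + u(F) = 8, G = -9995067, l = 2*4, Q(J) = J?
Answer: -2239/22378952831 ≈ -1.0005e-7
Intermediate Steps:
l = 8
u(F) = 2 (u(F) = -6 + 8 = 2)
Y(R) = (-55 + R)/(2 + R) (Y(R) = (R - 55)/(R + 2) = (-55 + R)/(2 + R))
1/(Y(2237) + G) = 1/((-55 + 2237)/(2 + 2237) - 9995067) = 1/(2182/2239 - 9995067) = 1/(-22378952831/2239) = -2239/22378952831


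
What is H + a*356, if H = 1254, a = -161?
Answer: -56062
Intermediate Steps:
H + a*356 = 1254 - 161*356 = 1254 - 57316 = -56062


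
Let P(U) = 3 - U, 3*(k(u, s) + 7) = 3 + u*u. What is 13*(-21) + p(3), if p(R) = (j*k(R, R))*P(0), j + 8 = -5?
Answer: -156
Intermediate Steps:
j = -13 (j = -8 - 5 = -13)
k(u, s) = -6 + u²/3 (k(u, s) = -7 + (3 + u*u)/3 = -7 + (3 + u²)/3 = -7 + (1 + u²/3) = -6 + u²/3)
p(R) = 234 - 13*R² (p(R) = (-13*(-6 + R²/3))*(3 - 1*0) = (78 - 13*R²/3)*(3 + 0) = (78 - 13*R²/3)*3 = 234 - 13*R²)
13*(-21) + p(3) = 13*(-21) + (234 - 13*3²) = -273 + (234 - 13*9) = -273 + (234 - 117) = -273 + 117 = -156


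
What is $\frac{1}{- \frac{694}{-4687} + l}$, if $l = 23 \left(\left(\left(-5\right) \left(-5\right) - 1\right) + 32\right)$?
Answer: $\frac{4687}{6037550} \approx 0.00077631$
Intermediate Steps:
$l = 1288$ ($l = 23 \left(\left(25 - 1\right) + 32\right) = 23 \left(24 + 32\right) = 23 \cdot 56 = 1288$)
$\frac{1}{- \frac{694}{-4687} + l} = \frac{1}{- \frac{694}{-4687} + 1288} = \frac{1}{\left(-694\right) \left(- \frac{1}{4687}\right) + 1288} = \frac{1}{\frac{694}{4687} + 1288} = \frac{1}{\frac{6037550}{4687}} = \frac{4687}{6037550}$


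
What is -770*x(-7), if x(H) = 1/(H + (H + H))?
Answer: 110/3 ≈ 36.667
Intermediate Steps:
x(H) = 1/(3*H) (x(H) = 1/(H + 2*H) = 1/(3*H))
-770*x(-7) = -770/(3*(-7)) = -770*(-1)/(3*7) = -770*(-1/21) = 110/3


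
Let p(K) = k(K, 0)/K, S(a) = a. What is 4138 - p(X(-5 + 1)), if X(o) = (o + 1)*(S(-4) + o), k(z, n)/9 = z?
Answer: 4129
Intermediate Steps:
k(z, n) = 9*z
X(o) = (1 + o)*(-4 + o) (X(o) = (o + 1)*(-4 + o) = (1 + o)*(-4 + o))
p(K) = 9 (p(K) = (9*K)/K = 9)
4138 - p(X(-5 + 1)) = 4138 - 1*9 = 4138 - 9 = 4129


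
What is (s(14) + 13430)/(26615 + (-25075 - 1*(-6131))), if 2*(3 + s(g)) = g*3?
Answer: 13448/7671 ≈ 1.7531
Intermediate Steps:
s(g) = -3 + 3*g/2 (s(g) = -3 + (g*3)/2 = -3 + (3*g)/2 = -3 + 3*g/2)
(s(14) + 13430)/(26615 + (-25075 - 1*(-6131))) = ((-3 + (3/2)*14) + 13430)/(26615 + (-25075 - 1*(-6131))) = ((-3 + 21) + 13430)/(26615 + (-25075 + 6131)) = (18 + 13430)/(26615 - 18944) = 13448/7671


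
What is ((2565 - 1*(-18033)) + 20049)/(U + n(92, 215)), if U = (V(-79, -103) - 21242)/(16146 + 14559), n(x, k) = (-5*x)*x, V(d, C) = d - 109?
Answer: -249613227/259891406 ≈ -0.96045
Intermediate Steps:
V(d, C) = -109 + d
n(x, k) = -5*x²
U = -4286/6141 (U = ((-109 - 79) - 21242)/(16146 + 14559) = (-188 - 21242)/30705 = -21430*1/30705 = -4286/6141 ≈ -0.69793)
((2565 - 1*(-18033)) + 20049)/(U + n(92, 215)) = ((2565 - 1*(-18033)) + 20049)/(-4286/6141 - 5*92²) = ((2565 + 18033) + 20049)/(-4286/6141 - 5*8464) = (20598 + 20049)/(-4286/6141 - 42320) = 40647/(-259891406/6141) = 40647*(-6141/259891406) = -249613227/259891406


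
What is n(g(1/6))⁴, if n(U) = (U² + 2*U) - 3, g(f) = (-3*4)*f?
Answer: 81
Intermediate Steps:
g(f) = -12*f
n(U) = -3 + U² + 2*U
n(g(1/6))⁴ = (-3 + (-12/6)² + 2*(-12/6))⁴ = (-3 + (-12*⅙)² + 2*(-12*⅙))⁴ = (-3 + (-2)² + 2*(-2))⁴ = (-3 + 4 - 4)⁴ = (-3)⁴ = 81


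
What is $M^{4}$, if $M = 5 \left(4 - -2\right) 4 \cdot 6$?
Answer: $268738560000$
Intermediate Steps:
$M = 720$ ($M = 5 \left(4 + 2\right) 4 \cdot 6 = 5 \cdot 6 \cdot 4 \cdot 6 = 30 \cdot 4 \cdot 6 = 120 \cdot 6 = 720$)
$M^{4} = 720^{4} = 268738560000$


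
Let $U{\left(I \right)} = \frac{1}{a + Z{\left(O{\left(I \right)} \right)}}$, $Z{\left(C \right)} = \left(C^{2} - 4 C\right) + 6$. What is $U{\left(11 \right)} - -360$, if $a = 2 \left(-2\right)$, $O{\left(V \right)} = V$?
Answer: $\frac{28441}{79} \approx 360.01$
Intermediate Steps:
$a = -4$
$Z{\left(C \right)} = 6 + C^{2} - 4 C$
$U{\left(I \right)} = \frac{1}{2 + I^{2} - 4 I}$ ($U{\left(I \right)} = \frac{1}{-4 + \left(6 + I^{2} - 4 I\right)} = \frac{1}{2 + I^{2} - 4 I}$)
$U{\left(11 \right)} - -360 = \frac{1}{2 + 11^{2} - 44} - -360 = \frac{1}{2 + 121 - 44} + 360 = \frac{1}{79} + 360 = \frac{28441}{79}$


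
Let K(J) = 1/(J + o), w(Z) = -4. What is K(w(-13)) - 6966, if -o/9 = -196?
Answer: -12260159/1760 ≈ -6966.0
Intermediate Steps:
o = 1764 (o = -9*(-196) = 1764)
K(J) = 1/(1764 + J) (K(J) = 1/(J + 1764) = 1/(1764 + J))
K(w(-13)) - 6966 = 1/(1764 - 4) - 6966 = 1/1760 - 6966 = -12260159/1760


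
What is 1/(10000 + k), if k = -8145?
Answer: 1/1855 ≈ 0.00053908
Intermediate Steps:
1/(10000 + k) = 1/(10000 - 8145) = 1/1855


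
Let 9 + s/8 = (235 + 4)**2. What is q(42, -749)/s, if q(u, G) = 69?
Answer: 69/456896 ≈ 0.00015102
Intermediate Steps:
s = 456896 (s = -72 + 8*(235 + 4)**2 = -72 + 8*239**2 = -72 + 8*57121 = -72 + 456968 = 456896)
q(42, -749)/s = 69/456896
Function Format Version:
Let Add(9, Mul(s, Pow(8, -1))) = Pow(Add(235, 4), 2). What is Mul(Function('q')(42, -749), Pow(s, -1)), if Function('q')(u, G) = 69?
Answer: Rational(69, 456896) ≈ 0.00015102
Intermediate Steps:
s = 456896 (s = Add(-72, Mul(8, Pow(Add(235, 4), 2))) = Add(-72, Mul(8, Pow(239, 2))) = Add(-72, Mul(8, 57121)) = Add(-72, 456968) = 456896)
Mul(Function('q')(42, -749), Pow(s, -1)) = Mul(69, Pow(456896, -1)) = Mul(69, Rational(1, 456896)) = Rational(69, 456896)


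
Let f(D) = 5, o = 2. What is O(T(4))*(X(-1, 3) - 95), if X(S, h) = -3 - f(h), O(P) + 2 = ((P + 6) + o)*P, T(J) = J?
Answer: -4738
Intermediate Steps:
O(P) = -2 + P*(8 + P) (O(P) = -2 + ((P + 6) + 2)*P = -2 + ((6 + P) + 2)*P = -2 + (8 + P)*P = -2 + P*(8 + P))
X(S, h) = -8 (X(S, h) = -3 - 1*5 = -3 - 5 = -8)
O(T(4))*(X(-1, 3) - 95) = (-2 + 4² + 8*4)*(-8 - 95) = (-2 + 16 + 32)*(-103) = 46*(-103) = -4738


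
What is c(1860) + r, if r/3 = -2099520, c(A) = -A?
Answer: -6300420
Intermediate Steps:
r = -6298560 (r = 3*(-2099520) = -6298560)
c(1860) + r = -1*1860 - 6298560 = -1860 - 6298560 = -6300420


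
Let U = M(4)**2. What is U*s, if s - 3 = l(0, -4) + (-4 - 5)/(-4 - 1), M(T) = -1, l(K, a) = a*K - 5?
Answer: -1/5 ≈ -0.20000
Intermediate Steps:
l(K, a) = -5 + K*a (l(K, a) = K*a - 5 = -5 + K*a)
U = 1 (U = (-1)**2 = 1)
s = -1/5 (s = 3 + ((-5 + 0*(-4)) + (-4 - 5)/(-4 - 1)) = 3 + ((-5 + 0) - 9/(-5)) = 3 + (-5 - 9*(-1/5)) = 3 + (-5 + 9/5) = 3 - 16/5 = -1/5 ≈ -0.20000)
U*s = 1*(-1/5) = -1/5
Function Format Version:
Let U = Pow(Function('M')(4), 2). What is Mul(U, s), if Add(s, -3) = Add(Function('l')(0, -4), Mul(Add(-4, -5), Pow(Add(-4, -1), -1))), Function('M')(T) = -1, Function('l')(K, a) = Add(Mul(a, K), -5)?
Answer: Rational(-1, 5) ≈ -0.20000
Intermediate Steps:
Function('l')(K, a) = Add(-5, Mul(K, a)) (Function('l')(K, a) = Add(Mul(K, a), -5) = Add(-5, Mul(K, a)))
U = 1 (U = Pow(-1, 2) = 1)
s = Rational(-1, 5) (s = Add(3, Add(Add(-5, Mul(0, -4)), Mul(Add(-4, -5), Pow(Add(-4, -1), -1)))) = Add(3, Add(Add(-5, 0), Mul(-9, Pow(-5, -1)))) = Add(3, Add(-5, Mul(-9, Rational(-1, 5)))) = Add(3, Add(-5, Rational(9, 5))) = Add(3, Rational(-16, 5)) = Rational(-1, 5) ≈ -0.20000)
Mul(U, s) = Mul(1, Rational(-1, 5)) = Rational(-1, 5)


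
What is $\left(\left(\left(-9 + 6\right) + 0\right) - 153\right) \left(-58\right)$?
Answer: $9048$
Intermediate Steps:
$\left(\left(\left(-9 + 6\right) + 0\right) - 153\right) \left(-58\right) = \left(\left(-3 + 0\right) - 153\right) \left(-58\right) = \left(-3 - 153\right) \left(-58\right) = \left(-156\right) \left(-58\right) = 9048$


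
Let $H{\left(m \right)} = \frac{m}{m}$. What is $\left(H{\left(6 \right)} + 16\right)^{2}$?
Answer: $289$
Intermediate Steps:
$H{\left(m \right)} = 1$
$\left(H{\left(6 \right)} + 16\right)^{2} = \left(1 + 16\right)^{2} = 17^{2} = 289$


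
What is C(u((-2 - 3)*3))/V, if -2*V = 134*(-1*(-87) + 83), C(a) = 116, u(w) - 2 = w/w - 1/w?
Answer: -58/5695 ≈ -0.010184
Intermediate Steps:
u(w) = 3 - 1/w (u(w) = 2 + (w/w - 1/w) = 2 + (1 - 1/w) = 3 - 1/w)
V = -11390 (V = -67*(-1*(-87) + 83) = -67*(87 + 83) = -67*170 = -1/2*22780 = -11390)
C(u((-2 - 3)*3))/V = 116/(-11390) = 116*(-1/11390) = -58/5695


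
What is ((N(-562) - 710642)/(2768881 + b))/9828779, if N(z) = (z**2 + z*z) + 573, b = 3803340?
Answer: -78381/64596907748159 ≈ -1.2134e-9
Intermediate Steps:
N(z) = 573 + 2*z**2 (N(z) = (z**2 + z**2) + 573 = 2*z**2 + 573 = 573 + 2*z**2)
((N(-562) - 710642)/(2768881 + b))/9828779 = (((573 + 2*(-562)**2) - 710642)/(2768881 + 3803340))/9828779 = (((573 + 2*315844) - 710642)/6572221)*(1/9828779) = (((573 + 631688) - 710642)*(1/6572221))*(1/9828779) = ((632261 - 710642)*(1/6572221))*(1/9828779) = -78381*1/6572221*(1/9828779) = -78381/6572221*1/9828779 = -78381/64596907748159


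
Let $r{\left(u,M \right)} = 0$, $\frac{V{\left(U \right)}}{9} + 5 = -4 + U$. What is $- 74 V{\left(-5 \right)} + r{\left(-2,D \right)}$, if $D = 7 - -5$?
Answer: $9324$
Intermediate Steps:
$D = 12$ ($D = 7 + 5 = 12$)
$V{\left(U \right)} = -81 + 9 U$ ($V{\left(U \right)} = -45 + 9 \left(-4 + U\right) = -45 + \left(-36 + 9 U\right) = -81 + 9 U$)
$- 74 V{\left(-5 \right)} + r{\left(-2,D \right)} = - 74 \left(-81 + 9 \left(-5\right)\right) + 0 = - 74 \left(-81 - 45\right) + 0 = \left(-74\right) \left(-126\right) + 0 = 9324 + 0 = 9324$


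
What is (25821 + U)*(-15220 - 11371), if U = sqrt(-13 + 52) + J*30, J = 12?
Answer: -696178971 - 26591*sqrt(39) ≈ -6.9634e+8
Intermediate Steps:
U = 360 + sqrt(39) (U = sqrt(-13 + 52) + 12*30 = sqrt(39) + 360 = 360 + sqrt(39) ≈ 366.25)
(25821 + U)*(-15220 - 11371) = (25821 + (360 + sqrt(39)))*(-15220 - 11371) = (26181 + sqrt(39))*(-26591) = -696178971 - 26591*sqrt(39)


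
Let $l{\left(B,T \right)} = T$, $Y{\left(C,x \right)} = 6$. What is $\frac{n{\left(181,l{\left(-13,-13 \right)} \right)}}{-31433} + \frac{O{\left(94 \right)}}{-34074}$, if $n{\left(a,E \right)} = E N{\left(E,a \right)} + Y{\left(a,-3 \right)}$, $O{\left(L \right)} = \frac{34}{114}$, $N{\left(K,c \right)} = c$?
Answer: $\frac{4557851285}{61049738394} \approx 0.074658$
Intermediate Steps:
$O{\left(L \right)} = \frac{17}{57}$ ($O{\left(L \right)} = 34 \cdot \frac{1}{114} = \frac{17}{57}$)
$n{\left(a,E \right)} = 6 + E a$ ($n{\left(a,E \right)} = E a + 6 = 6 + E a$)
$\frac{n{\left(181,l{\left(-13,-13 \right)} \right)}}{-31433} + \frac{O{\left(94 \right)}}{-34074} = \frac{6 - 2353}{-31433} + \frac{17}{57 \left(-34074\right)} = \left(6 - 2353\right) \left(- \frac{1}{31433}\right) + \frac{17}{57} \left(- \frac{1}{34074}\right) = \left(-2347\right) \left(- \frac{1}{31433}\right) - \frac{17}{1942218} = \frac{2347}{31433} - \frac{17}{1942218} = \frac{4557851285}{61049738394}$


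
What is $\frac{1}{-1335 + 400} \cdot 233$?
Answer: $- \frac{233}{935} \approx -0.2492$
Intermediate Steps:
$\frac{1}{-1335 + 400} \cdot 233 = \frac{1}{-935} \cdot 233 = \left(- \frac{1}{935}\right) 233 = - \frac{233}{935}$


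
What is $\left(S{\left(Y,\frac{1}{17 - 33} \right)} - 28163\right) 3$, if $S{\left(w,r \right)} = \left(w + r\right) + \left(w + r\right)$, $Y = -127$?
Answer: $- \frac{682011}{8} \approx -85251.0$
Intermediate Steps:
$S{\left(w,r \right)} = 2 r + 2 w$ ($S{\left(w,r \right)} = \left(r + w\right) + \left(r + w\right) = 2 r + 2 w$)
$\left(S{\left(Y,\frac{1}{17 - 33} \right)} - 28163\right) 3 = \left(\left(\frac{2}{17 - 33} + 2 \left(-127\right)\right) - 28163\right) 3 = \left(\left(\frac{2}{-16} - 254\right) - 28163\right) 3 = \left(\left(2 \left(- \frac{1}{16}\right) - 254\right) - 28163\right) 3 = \left(\left(- \frac{1}{8} - 254\right) - 28163\right) 3 = \left(- \frac{2033}{8} - 28163\right) 3 = \left(- \frac{227337}{8}\right) 3 = - \frac{682011}{8}$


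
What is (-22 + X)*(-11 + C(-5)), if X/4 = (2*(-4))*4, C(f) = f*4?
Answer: 4650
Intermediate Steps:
C(f) = 4*f
X = -128 (X = 4*((2*(-4))*4) = 4*(-8*4) = 4*(-32) = -128)
(-22 + X)*(-11 + C(-5)) = (-22 - 128)*(-11 + 4*(-5)) = -150*(-11 - 20) = -150*(-31) = 4650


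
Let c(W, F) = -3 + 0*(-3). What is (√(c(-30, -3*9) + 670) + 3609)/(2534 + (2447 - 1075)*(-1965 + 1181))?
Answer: -3609/1073114 - √667/1073114 ≈ -0.0033872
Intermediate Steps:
c(W, F) = -3 (c(W, F) = -3 + 0 = -3)
(√(c(-30, -3*9) + 670) + 3609)/(2534 + (2447 - 1075)*(-1965 + 1181)) = (√(-3 + 670) + 3609)/(2534 + (2447 - 1075)*(-1965 + 1181)) = (√667 + 3609)/(2534 + 1372*(-784)) = (3609 + √667)/(2534 - 1075648) = (3609 + √667)/(-1073114) = (3609 + √667)*(-1/1073114) = -3609/1073114 - √667/1073114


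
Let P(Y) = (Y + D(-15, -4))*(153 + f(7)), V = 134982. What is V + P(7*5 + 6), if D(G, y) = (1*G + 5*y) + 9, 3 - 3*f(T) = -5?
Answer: 137317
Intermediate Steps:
f(T) = 8/3 (f(T) = 1 - ⅓*(-5) = 1 + 5/3 = 8/3)
D(G, y) = 9 + G + 5*y (D(G, y) = (G + 5*y) + 9 = 9 + G + 5*y)
P(Y) = -12142/3 + 467*Y/3 (P(Y) = (Y + (9 - 15 + 5*(-4)))*(153 + 8/3) = (Y + (9 - 15 - 20))*(467/3) = (Y - 26)*(467/3) = (-26 + Y)*(467/3) = -12142/3 + 467*Y/3)
V + P(7*5 + 6) = 134982 + (-12142/3 + 467*(7*5 + 6)/3) = 134982 + (-12142/3 + 467*(35 + 6)/3) = 134982 + (-12142/3 + (467/3)*41) = 134982 + (-12142/3 + 19147/3) = 134982 + 2335 = 137317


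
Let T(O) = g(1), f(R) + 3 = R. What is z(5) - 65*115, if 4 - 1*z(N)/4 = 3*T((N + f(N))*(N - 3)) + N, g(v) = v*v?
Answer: -7491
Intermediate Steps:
f(R) = -3 + R
g(v) = v**2
T(O) = 1 (T(O) = 1**2 = 1)
z(N) = 4 - 4*N (z(N) = 16 - 4*(3*1 + N) = 16 - 4*(3 + N) = 16 + (-12 - 4*N) = 4 - 4*N)
z(5) - 65*115 = (4 - 4*5) - 65*115 = (4 - 20) - 7475 = -16 - 7475 = -7491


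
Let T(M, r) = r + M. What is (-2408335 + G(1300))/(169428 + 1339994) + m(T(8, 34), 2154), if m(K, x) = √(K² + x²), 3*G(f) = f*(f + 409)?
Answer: -5003305/4528266 + 6*√128930 ≈ 2153.3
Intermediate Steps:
T(M, r) = M + r
G(f) = f*(409 + f)/3 (G(f) = (f*(f + 409))/3 = (f*(409 + f))/3 = f*(409 + f)/3)
(-2408335 + G(1300))/(169428 + 1339994) + m(T(8, 34), 2154) = (-2408335 + (⅓)*1300*(409 + 1300))/(169428 + 1339994) + √((8 + 34)² + 2154²) = (-2408335 + (⅓)*1300*1709)/1509422 + √(42² + 4639716) = (-2408335 + 2221700/3)*(1/1509422) + √(1764 + 4639716) = -5003305/3*1/1509422 + √4641480 = -5003305/4528266 + 6*√128930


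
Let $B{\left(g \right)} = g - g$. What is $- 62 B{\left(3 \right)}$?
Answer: $0$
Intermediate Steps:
$B{\left(g \right)} = 0$
$- 62 B{\left(3 \right)} = \left(-62\right) 0 = 0$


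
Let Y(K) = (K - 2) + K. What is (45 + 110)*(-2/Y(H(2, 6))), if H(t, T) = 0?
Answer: 155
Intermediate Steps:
Y(K) = -2 + 2*K (Y(K) = (-2 + K) + K = -2 + 2*K)
(45 + 110)*(-2/Y(H(2, 6))) = (45 + 110)*(-2/(-2 + 2*0)) = 155*(-2/(-2 + 0)) = 155*(-2/(-2)) = 155*(-2*(-1/2)) = 155*1 = 155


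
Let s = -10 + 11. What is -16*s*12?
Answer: -192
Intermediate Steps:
s = 1
-16*s*12 = -16*1*12 = -16*12 = -192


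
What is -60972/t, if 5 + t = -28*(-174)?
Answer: -60972/4867 ≈ -12.528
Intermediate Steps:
t = 4867 (t = -5 - 28*(-174) = -5 + 4872 = 4867)
-60972/t = -60972/4867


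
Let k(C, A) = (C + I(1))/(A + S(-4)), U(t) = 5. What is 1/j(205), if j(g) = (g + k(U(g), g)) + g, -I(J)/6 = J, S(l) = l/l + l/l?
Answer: 207/84869 ≈ 0.0024391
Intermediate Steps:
S(l) = 2 (S(l) = 1 + 1 = 2)
I(J) = -6*J
k(C, A) = (-6 + C)/(2 + A) (k(C, A) = (C - 6*1)/(A + 2) = (C - 6)/(2 + A) = (-6 + C)/(2 + A))
j(g) = -1/(2 + g) + 2*g (j(g) = (g + (-6 + 5)/(2 + g)) + g = (g - 1/(2 + g)) + g = -1/(2 + g) + 2*g)
1/j(205) = 1/((-1 + 2*205*(2 + 205))/(2 + 205)) = 1/((-1 + 2*205*207)/207) = 1/((-1 + 84870)/207) = 1/((1/207)*84869) = 1/(84869/207) = 207/84869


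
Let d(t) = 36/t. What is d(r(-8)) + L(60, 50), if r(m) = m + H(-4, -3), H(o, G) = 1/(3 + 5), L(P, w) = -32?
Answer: -256/7 ≈ -36.571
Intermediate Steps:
H(o, G) = ⅛ (H(o, G) = 1/8 = ⅛)
r(m) = ⅛ + m (r(m) = m + ⅛ = ⅛ + m)
d(r(-8)) + L(60, 50) = 36/(⅛ - 8) - 32 = 36/(-63/8) - 32 = 36*(-8/63) - 32 = -32/7 - 32 = -256/7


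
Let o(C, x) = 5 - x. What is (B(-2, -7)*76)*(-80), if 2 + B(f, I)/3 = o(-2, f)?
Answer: -91200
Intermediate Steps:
B(f, I) = 9 - 3*f (B(f, I) = -6 + 3*(5 - f) = -6 + (15 - 3*f) = 9 - 3*f)
(B(-2, -7)*76)*(-80) = ((9 - 3*(-2))*76)*(-80) = ((9 + 6)*76)*(-80) = (15*76)*(-80) = 1140*(-80) = -91200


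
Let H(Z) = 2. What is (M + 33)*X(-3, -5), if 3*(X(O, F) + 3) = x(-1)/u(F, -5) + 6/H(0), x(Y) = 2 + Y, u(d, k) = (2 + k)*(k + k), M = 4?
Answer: -6623/90 ≈ -73.589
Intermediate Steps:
u(d, k) = 2*k*(2 + k) (u(d, k) = (2 + k)*(2*k) = 2*k*(2 + k))
X(O, F) = -179/90 (X(O, F) = -3 + ((2 - 1)/((2*(-5)*(2 - 5))) + 6/2)/3 = -3 + (1/(2*(-5)*(-3)) + 6*(½))/3 = -3 + (1/30 + 3)/3 = -3 + (⅓)*(91/30) = -3 + 91/90 = -179/90)
(M + 33)*X(-3, -5) = (4 + 33)*(-179/90) = 37*(-179/90) = -6623/90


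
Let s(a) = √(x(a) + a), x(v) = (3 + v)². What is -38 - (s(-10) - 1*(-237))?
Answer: -275 - √39 ≈ -281.25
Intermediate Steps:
s(a) = √(a + (3 + a)²) (s(a) = √((3 + a)² + a) = √(a + (3 + a)²))
-38 - (s(-10) - 1*(-237)) = -38 - (√(-10 + (3 - 10)²) - 1*(-237)) = -38 - (√(-10 + (-7)²) + 237) = -38 - (√(-10 + 49) + 237) = -38 - (√39 + 237) = -38 - (237 + √39) = -38 + (-237 - √39) = -275 - √39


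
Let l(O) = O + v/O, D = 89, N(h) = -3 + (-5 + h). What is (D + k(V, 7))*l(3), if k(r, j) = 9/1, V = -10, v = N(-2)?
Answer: -98/3 ≈ -32.667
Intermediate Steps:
N(h) = -8 + h
v = -10 (v = -8 - 2 = -10)
k(r, j) = 9 (k(r, j) = 9*1 = 9)
l(O) = O - 10/O
(D + k(V, 7))*l(3) = (89 + 9)*(3 - 10/3) = 98*(3 - 10*⅓) = 98*(3 - 10/3) = 98*(-⅓) = -98/3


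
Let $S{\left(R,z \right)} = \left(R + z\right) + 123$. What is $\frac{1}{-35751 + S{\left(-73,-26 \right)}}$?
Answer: $- \frac{1}{35727} \approx -2.799 \cdot 10^{-5}$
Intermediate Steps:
$S{\left(R,z \right)} = 123 + R + z$
$\frac{1}{-35751 + S{\left(-73,-26 \right)}} = \frac{1}{-35751 - -24} = \frac{1}{-35751 + 24} = \frac{1}{-35727} = - \frac{1}{35727}$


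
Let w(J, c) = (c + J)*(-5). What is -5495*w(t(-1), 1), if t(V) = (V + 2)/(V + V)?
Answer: 27475/2 ≈ 13738.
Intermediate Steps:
t(V) = (2 + V)/(2*V) (t(V) = (2 + V)/((2*V)) = (2 + V)*(1/(2*V)) = (2 + V)/(2*V))
w(J, c) = -5*J - 5*c (w(J, c) = (J + c)*(-5) = -5*J - 5*c)
-5495*w(t(-1), 1) = -5495*(-5*(2 - 1)/(2*(-1)) - 5*1) = -5495*(-5*(-1)/2 - 5) = -5495*(-5*(-½) - 5) = -5495*(5/2 - 5) = -5495*(-5/2) = 27475/2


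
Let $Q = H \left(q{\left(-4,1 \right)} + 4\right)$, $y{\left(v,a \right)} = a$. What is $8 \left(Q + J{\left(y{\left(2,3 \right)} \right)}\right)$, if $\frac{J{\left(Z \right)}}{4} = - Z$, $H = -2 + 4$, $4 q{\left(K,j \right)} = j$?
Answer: $-28$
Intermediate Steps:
$q{\left(K,j \right)} = \frac{j}{4}$
$H = 2$
$J{\left(Z \right)} = - 4 Z$ ($J{\left(Z \right)} = 4 \left(- Z\right) = - 4 Z$)
$Q = \frac{17}{2}$ ($Q = 2 \left(\frac{1}{4} \cdot 1 + 4\right) = 2 \left(\frac{1}{4} + 4\right) = 2 \cdot \frac{17}{4} = \frac{17}{2} \approx 8.5$)
$8 \left(Q + J{\left(y{\left(2,3 \right)} \right)}\right) = 8 \left(\frac{17}{2} - 12\right) = 8 \left(- \frac{7}{2}\right) = -28$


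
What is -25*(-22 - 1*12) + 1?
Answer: 851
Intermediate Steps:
-25*(-22 - 1*12) + 1 = -25*(-22 - 12) + 1 = -25*(-34) + 1 = 850 + 1 = 851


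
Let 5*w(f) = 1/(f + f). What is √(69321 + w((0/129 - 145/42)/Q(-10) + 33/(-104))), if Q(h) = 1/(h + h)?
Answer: √39048713263487445/750535 ≈ 263.29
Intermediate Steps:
Q(h) = 1/(2*h)
w(f) = 1/(10*f) (w(f) = 1/(5*(f + f)) = 1/(5*((2*f))) = (1/(2*f))/5 = 1/(10*f))
√(69321 + w((0/129 - 145/42)/Q(-10) + 33/(-104))) = √(69321 + 1/(10*((0/129 - 145/42)/(((½)/(-10))) + 33/(-104)))) = √(69321 + 1/(10*((0*(1/129) - 145*1/42)/(((½)*(-⅒))) + 33*(-1/104)))) = √(69321 + 1/(10*((0 - 145/42)/(-1/20) - 33/104))) = √(69321 + 1/(10*(-145/42*(-20) - 33/104))) = √(69321 + 1/(10*(1450/21 - 33/104))) = √(69321 + 1/(10*(150107/2184))) = √(69321 + (⅒)*(2184/150107)) = √(69321 + 1092/750535) = √(52027837827/750535) = √39048713263487445/750535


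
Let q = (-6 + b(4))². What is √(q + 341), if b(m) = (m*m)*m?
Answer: √3705 ≈ 60.869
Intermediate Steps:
b(m) = m³ (b(m) = m²*m = m³)
q = 3364 (q = (-6 + 4³)² = (-6 + 64)² = 58² = 3364)
√(q + 341) = √(3364 + 341) = √3705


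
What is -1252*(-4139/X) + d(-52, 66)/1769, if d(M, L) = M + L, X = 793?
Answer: 150278994/22997 ≈ 6534.7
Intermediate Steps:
d(M, L) = L + M
-1252*(-4139/X) + d(-52, 66)/1769 = -1252/(793/(-4139)) + (66 - 52)/1769 = -1252/(793*(-1/4139)) + 14*(1/1769) = -1252/(-793/4139) + 14/1769 = -1252*(-4139/793) + 14/1769 = 5182028/793 + 14/1769 = 150278994/22997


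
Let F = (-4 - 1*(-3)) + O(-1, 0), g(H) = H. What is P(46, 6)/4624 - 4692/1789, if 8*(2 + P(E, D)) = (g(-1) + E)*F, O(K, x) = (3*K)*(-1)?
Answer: -86717039/33089344 ≈ -2.6207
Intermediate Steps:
O(K, x) = -3*K
F = 2 (F = (-4 - 1*(-3)) - 3*(-1) = (-4 + 3) + 3 = -1 + 3 = 2)
P(E, D) = -9/4 + E/4 (P(E, D) = -2 + ((-1 + E)*2)/8 = -2 + (-2 + 2*E)/8 = -2 + (-¼ + E/4) = -9/4 + E/4)
P(46, 6)/4624 - 4692/1789 = (-9/4 + (¼)*46)/4624 - 4692/1789 = (-9/4 + 23/2)*(1/4624) - 4692*1/1789 = (37/4)*(1/4624) - 4692/1789 = 37/18496 - 4692/1789 = -86717039/33089344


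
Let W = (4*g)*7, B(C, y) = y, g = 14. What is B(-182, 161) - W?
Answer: -231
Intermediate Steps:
W = 392 (W = (4*14)*7 = 56*7 = 392)
B(-182, 161) - W = 161 - 1*392 = 161 - 392 = -231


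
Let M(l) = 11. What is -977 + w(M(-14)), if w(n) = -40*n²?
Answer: -5817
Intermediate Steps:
-977 + w(M(-14)) = -977 - 40*11² = -977 - 40*121 = -977 - 4840 = -5817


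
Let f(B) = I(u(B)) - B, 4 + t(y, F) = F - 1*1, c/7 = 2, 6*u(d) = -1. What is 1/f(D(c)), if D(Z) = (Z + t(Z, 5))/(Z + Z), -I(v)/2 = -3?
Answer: 2/11 ≈ 0.18182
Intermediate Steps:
u(d) = -⅙ (u(d) = (⅙)*(-1) = -⅙)
c = 14 (c = 7*2 = 14)
t(y, F) = -5 + F (t(y, F) = -4 + (F - 1*1) = -4 + (F - 1) = -4 + (-1 + F) = -5 + F)
I(v) = 6 (I(v) = -2*(-3) = 6)
D(Z) = ½ (D(Z) = (Z + (-5 + 5))/(Z + Z) = (Z + 0)/((2*Z)) = Z*(1/(2*Z)) = ½)
f(B) = 6 - B
1/f(D(c)) = 1/(6 - 1*½) = 1/(6 - ½) = 1/(11/2) = 2/11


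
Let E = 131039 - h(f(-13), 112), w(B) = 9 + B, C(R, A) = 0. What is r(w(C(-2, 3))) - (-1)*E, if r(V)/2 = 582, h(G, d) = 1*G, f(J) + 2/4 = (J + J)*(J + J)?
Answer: 263055/2 ≈ 1.3153e+5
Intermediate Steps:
f(J) = -½ + 4*J² (f(J) = -½ + (J + J)*(J + J) = -½ + (2*J)*(2*J) = -½ + 4*J²)
h(G, d) = G
r(V) = 1164 (r(V) = 2*582 = 1164)
E = 260727/2 (E = 131039 - (-½ + 4*(-13)²) = 131039 - (-½ + 4*169) = 131039 - (-½ + 676) = 131039 - 1*1351/2 = 131039 - 1351/2 = 260727/2 ≈ 1.3036e+5)
r(w(C(-2, 3))) - (-1)*E = 1164 - (-1)*260727/2 = 1164 - 1*(-260727/2) = 1164 + 260727/2 = 263055/2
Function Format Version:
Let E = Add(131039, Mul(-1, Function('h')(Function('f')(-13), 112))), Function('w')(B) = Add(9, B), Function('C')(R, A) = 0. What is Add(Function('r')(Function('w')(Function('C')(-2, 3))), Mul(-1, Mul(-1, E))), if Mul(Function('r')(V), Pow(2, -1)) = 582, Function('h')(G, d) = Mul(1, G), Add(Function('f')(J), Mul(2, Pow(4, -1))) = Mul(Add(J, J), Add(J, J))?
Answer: Rational(263055, 2) ≈ 1.3153e+5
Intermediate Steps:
Function('f')(J) = Add(Rational(-1, 2), Mul(4, Pow(J, 2))) (Function('f')(J) = Add(Rational(-1, 2), Mul(Add(J, J), Add(J, J))) = Add(Rational(-1, 2), Mul(Mul(2, J), Mul(2, J))) = Add(Rational(-1, 2), Mul(4, Pow(J, 2))))
Function('h')(G, d) = G
Function('r')(V) = 1164 (Function('r')(V) = Mul(2, 582) = 1164)
E = Rational(260727, 2) (E = Add(131039, Mul(-1, Add(Rational(-1, 2), Mul(4, Pow(-13, 2))))) = Add(131039, Mul(-1, Add(Rational(-1, 2), Mul(4, 169)))) = Add(131039, Mul(-1, Add(Rational(-1, 2), 676))) = Add(131039, Mul(-1, Rational(1351, 2))) = Add(131039, Rational(-1351, 2)) = Rational(260727, 2) ≈ 1.3036e+5)
Add(Function('r')(Function('w')(Function('C')(-2, 3))), Mul(-1, Mul(-1, E))) = Add(1164, Mul(-1, Mul(-1, Rational(260727, 2)))) = Add(1164, Mul(-1, Rational(-260727, 2))) = Add(1164, Rational(260727, 2)) = Rational(263055, 2)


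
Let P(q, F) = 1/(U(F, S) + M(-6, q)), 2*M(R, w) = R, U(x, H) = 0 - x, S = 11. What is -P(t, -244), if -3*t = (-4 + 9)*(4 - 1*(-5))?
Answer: -1/241 ≈ -0.0041494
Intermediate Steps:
U(x, H) = -x
M(R, w) = R/2
t = -15 (t = -(-4 + 9)*(4 - 1*(-5))/3 = -5*(4 + 5)/3 = -5*9/3 = -⅓*45 = -15)
P(q, F) = 1/(-3 - F) (P(q, F) = 1/(-F + (½)*(-6)) = 1/(-F - 3) = 1/(-3 - F))
-P(t, -244) = -(-1)/(3 - 244) = -(-1)/(-241) = -(-1)*(-1)/241 = -1*1/241 = -1/241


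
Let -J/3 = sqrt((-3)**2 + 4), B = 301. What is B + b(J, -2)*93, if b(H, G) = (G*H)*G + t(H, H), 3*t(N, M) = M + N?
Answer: 301 - 1302*sqrt(13) ≈ -4393.4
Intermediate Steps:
t(N, M) = M/3 + N/3 (t(N, M) = (M + N)/3 = M/3 + N/3)
J = -3*sqrt(13) (J = -3*sqrt((-3)**2 + 4) = -3*sqrt(9 + 4) = -3*sqrt(13) ≈ -10.817)
b(H, G) = 2*H/3 + H*G**2 (b(H, G) = (G*H)*G + (H/3 + H/3) = H*G**2 + 2*H/3 = 2*H/3 + H*G**2)
B + b(J, -2)*93 = 301 + ((-3*sqrt(13))*(2 + 3*(-2)**2)/3)*93 = 301 + ((-3*sqrt(13))*(2 + 3*4)/3)*93 = 301 + ((-3*sqrt(13))*(2 + 12)/3)*93 = 301 + ((1/3)*(-3*sqrt(13))*14)*93 = 301 - 14*sqrt(13)*93 = 301 - 1302*sqrt(13)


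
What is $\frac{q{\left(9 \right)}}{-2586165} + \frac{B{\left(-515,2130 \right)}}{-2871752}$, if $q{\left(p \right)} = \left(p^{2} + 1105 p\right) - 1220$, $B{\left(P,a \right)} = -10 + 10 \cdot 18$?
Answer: $- \frac{12864148081}{3713412255540} \approx -0.0034642$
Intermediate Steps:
$B{\left(P,a \right)} = 170$ ($B{\left(P,a \right)} = -10 + 180 = 170$)
$q{\left(p \right)} = -1220 + p^{2} + 1105 p$
$\frac{q{\left(9 \right)}}{-2586165} + \frac{B{\left(-515,2130 \right)}}{-2871752} = \frac{-1220 + 9^{2} + 1105 \cdot 9}{-2586165} + \frac{170}{-2871752} = \left(-1220 + 81 + 9945\right) \left(- \frac{1}{2586165}\right) + 170 \left(- \frac{1}{2871752}\right) = 8806 \left(- \frac{1}{2586165}\right) - \frac{85}{1435876} = - \frac{8806}{2586165} - \frac{85}{1435876} = - \frac{12864148081}{3713412255540}$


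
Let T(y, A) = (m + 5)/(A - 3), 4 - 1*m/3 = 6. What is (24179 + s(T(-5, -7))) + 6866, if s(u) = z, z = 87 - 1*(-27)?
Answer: 31159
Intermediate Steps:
m = -6 (m = 12 - 3*6 = 12 - 18 = -6)
T(y, A) = -1/(-3 + A) (T(y, A) = (-6 + 5)/(A - 3) = -1/(-3 + A))
z = 114 (z = 87 + 27 = 114)
s(u) = 114
(24179 + s(T(-5, -7))) + 6866 = (24179 + 114) + 6866 = 24293 + 6866 = 31159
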